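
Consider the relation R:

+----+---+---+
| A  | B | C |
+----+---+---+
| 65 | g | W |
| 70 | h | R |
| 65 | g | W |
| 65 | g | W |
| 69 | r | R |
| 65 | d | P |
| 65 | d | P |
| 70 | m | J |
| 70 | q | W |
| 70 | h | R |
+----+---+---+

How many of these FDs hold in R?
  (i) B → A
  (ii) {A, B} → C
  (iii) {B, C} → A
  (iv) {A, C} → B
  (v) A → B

4

(i) B → A: every LHS value maps to a single RHS value — holds.
(ii) {A, B} → C: every LHS value maps to a single RHS value — holds.
(iii) {B, C} → A: every LHS value maps to a single RHS value — holds.
(iv) {A, C} → B: every LHS value maps to a single RHS value — holds.
(v) A → B: A=65: 5 rows → B takes values {g, d} — violation; A=70: 4 rows → B takes values {h, m, q} — violation — fails.
4 of the 5 dependencies hold.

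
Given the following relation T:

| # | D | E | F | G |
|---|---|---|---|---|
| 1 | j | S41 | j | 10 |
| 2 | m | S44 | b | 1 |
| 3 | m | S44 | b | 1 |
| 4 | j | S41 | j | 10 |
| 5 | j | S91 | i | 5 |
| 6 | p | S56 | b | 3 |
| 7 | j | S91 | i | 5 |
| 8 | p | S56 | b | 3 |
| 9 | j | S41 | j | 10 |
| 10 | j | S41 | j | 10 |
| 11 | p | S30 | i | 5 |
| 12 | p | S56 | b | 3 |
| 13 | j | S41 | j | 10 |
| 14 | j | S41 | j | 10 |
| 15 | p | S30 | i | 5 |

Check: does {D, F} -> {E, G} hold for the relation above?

(D=j, F=j): rows 1, 4, 9, 10, 13, 14 → {E,G} = (S41, 10), (S41, 10), (S41, 10), (S41, 10), (S41, 10), (S41, 10) ✓
(D=m, F=b): rows 2, 3 → {E,G} = (S44, 1), (S44, 1) ✓
(D=j, F=i): rows 5, 7 → {E,G} = (S91, 5), (S91, 5) ✓
(D=p, F=b): rows 6, 8, 12 → {E,G} = (S56, 3), (S56, 3), (S56, 3) ✓
(D=p, F=i): rows 11, 15 → {E,G} = (S30, 5), (S30, 5) ✓
Every {D, F} value is associated with a single {E, G} value, so {D, F} -> {E, G} holds.

Yes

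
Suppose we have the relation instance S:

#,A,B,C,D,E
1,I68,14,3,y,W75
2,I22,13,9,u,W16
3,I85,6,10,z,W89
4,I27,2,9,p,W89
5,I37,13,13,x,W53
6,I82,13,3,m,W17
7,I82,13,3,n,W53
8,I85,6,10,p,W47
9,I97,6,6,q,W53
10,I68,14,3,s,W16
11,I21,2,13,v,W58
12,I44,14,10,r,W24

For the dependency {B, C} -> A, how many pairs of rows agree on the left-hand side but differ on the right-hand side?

(B=14, C=3): all 2 rows agree on A — 0 pairs.
(B=6, C=10): all 2 rows agree on A — 0 pairs.
(B=13, C=3): all 2 rows agree on A — 0 pairs.

0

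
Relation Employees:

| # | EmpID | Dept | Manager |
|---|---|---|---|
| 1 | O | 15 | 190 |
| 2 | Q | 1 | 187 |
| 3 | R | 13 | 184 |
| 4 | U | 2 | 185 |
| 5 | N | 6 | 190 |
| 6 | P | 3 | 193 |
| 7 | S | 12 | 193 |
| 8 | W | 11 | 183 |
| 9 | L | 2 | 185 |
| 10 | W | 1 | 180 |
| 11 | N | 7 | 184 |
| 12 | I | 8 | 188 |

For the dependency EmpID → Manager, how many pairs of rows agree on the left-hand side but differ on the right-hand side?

2

EmpID=N: violating pairs (5,11) — 1 pair.
EmpID=W: violating pairs (8,10) — 1 pair.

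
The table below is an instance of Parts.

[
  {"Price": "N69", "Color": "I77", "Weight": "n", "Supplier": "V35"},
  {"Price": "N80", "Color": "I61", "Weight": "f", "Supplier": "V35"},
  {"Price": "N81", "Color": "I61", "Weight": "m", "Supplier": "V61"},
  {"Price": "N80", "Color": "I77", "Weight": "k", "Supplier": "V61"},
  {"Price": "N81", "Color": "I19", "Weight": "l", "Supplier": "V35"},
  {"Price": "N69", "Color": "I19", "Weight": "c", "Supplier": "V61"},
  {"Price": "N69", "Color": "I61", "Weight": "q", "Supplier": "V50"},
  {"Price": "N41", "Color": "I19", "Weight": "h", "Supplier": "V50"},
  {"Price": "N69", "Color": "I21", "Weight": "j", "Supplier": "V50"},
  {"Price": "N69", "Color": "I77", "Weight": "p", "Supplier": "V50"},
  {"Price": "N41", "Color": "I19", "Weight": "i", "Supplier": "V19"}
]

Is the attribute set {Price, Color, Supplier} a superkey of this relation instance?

All 11 rows have distinct {Price, Color, Supplier} values, so {Price, Color, Supplier} → (all attributes) holds and {Price, Color, Supplier} is a superkey.

Yes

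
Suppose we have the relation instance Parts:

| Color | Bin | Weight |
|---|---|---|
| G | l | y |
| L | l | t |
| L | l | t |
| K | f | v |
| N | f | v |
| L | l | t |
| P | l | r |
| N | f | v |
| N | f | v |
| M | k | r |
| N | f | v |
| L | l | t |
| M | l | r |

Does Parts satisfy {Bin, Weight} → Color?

(Bin=l, Weight=y): 1 row → Color = G ✓
(Bin=l, Weight=t): 4 rows → Color = L, L, L, L ✓
(Bin=f, Weight=v): 5 rows → Color takes values {K, N} — violation
(Bin=l, Weight=r): 2 rows → Color takes values {P, M} — violation
(Bin=k, Weight=r): 1 row → Color = M ✓
Two rows agree on {Bin, Weight} but differ on Color, so {Bin, Weight} → Color does not hold.

No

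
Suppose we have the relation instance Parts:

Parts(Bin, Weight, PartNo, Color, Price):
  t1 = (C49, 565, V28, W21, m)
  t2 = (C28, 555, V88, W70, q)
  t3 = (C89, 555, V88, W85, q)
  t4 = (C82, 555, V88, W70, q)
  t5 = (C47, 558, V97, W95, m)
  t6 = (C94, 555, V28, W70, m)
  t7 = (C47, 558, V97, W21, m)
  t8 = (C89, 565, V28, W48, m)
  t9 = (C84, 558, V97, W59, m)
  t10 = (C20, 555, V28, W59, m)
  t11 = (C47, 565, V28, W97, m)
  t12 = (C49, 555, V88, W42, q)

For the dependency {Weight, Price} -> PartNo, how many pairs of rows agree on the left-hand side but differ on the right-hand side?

0

(Weight=565, Price=m): all 3 rows agree on PartNo — 0 pairs.
(Weight=555, Price=q): all 4 rows agree on PartNo — 0 pairs.
(Weight=558, Price=m): all 3 rows agree on PartNo — 0 pairs.
(Weight=555, Price=m): all 2 rows agree on PartNo — 0 pairs.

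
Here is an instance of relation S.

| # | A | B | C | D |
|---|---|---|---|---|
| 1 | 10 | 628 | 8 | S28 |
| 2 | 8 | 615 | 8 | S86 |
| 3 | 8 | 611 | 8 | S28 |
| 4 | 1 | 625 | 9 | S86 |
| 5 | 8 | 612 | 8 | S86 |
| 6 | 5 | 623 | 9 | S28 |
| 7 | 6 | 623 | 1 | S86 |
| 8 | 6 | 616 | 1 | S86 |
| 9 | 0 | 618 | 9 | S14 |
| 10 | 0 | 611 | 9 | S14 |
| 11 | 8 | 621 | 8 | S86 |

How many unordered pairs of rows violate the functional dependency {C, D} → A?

1

(C=8, D=S28): violating pairs (1,3) — 1 pair.
(C=8, D=S86): all 3 rows agree on A — 0 pairs.
(C=1, D=S86): all 2 rows agree on A — 0 pairs.
(C=9, D=S14): all 2 rows agree on A — 0 pairs.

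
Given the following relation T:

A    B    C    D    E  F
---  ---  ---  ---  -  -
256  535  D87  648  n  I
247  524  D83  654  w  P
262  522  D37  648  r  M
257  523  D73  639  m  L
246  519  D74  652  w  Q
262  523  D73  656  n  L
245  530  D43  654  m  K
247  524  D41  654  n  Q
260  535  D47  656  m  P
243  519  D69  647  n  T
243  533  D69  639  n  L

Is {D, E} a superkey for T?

Yes

All 11 rows have distinct {D, E} values, so {D, E} → (all attributes) holds and {D, E} is a superkey.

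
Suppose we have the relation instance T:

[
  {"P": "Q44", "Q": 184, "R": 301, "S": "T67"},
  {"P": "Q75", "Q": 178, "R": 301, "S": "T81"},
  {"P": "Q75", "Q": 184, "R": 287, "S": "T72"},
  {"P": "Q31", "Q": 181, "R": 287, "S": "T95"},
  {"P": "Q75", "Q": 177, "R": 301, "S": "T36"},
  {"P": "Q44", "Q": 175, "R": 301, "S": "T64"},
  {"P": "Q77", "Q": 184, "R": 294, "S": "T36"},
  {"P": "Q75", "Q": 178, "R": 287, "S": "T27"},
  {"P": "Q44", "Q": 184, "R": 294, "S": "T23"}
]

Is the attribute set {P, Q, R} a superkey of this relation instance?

All 9 rows have distinct {P, Q, R} values, so {P, Q, R} → (all attributes) holds and {P, Q, R} is a superkey.

Yes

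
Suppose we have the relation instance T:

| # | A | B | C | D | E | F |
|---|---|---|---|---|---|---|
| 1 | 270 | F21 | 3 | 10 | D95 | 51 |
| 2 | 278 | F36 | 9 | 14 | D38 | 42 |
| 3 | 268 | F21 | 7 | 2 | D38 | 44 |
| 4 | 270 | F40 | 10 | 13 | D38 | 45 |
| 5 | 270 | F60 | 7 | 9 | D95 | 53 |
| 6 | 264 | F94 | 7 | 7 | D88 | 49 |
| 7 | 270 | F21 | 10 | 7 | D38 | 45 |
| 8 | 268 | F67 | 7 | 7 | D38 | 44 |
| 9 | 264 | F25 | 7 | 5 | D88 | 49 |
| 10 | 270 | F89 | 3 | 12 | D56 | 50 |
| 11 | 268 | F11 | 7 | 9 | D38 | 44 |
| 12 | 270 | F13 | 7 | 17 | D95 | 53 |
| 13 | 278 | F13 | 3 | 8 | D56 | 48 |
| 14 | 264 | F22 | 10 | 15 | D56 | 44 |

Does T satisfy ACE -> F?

Yes

(A=270, C=3, E=D95): row 1 → F = 51 ✓
(A=278, C=9, E=D38): row 2 → F = 42 ✓
(A=268, C=7, E=D38): rows 3, 8, 11 → F = 44, 44, 44 ✓
(A=270, C=10, E=D38): rows 4, 7 → F = 45, 45 ✓
(A=270, C=7, E=D95): rows 5, 12 → F = 53, 53 ✓
(A=264, C=7, E=D88): rows 6, 9 → F = 49, 49 ✓
(A=270, C=3, E=D56): row 10 → F = 50 ✓
(A=278, C=3, E=D56): row 13 → F = 48 ✓
(A=264, C=10, E=D56): row 14 → F = 44 ✓
Every ACE value is associated with a single F value, so ACE -> F holds.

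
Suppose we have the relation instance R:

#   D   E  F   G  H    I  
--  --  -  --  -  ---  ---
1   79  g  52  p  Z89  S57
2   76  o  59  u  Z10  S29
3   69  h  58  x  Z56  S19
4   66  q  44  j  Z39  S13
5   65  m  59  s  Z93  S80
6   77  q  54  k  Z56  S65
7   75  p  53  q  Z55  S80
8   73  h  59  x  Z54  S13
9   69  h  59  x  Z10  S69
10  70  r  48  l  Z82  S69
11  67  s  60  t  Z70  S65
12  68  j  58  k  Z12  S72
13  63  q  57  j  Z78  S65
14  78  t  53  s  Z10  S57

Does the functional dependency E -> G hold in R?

E=g: row 1 → G = p ✓
E=o: row 2 → G = u ✓
E=h: rows 3, 8, 9 → G = x, x, x ✓
E=q: rows 4, 6, 13 → G takes values {j, k} — violation
E=m: row 5 → G = s ✓
E=p: row 7 → G = q ✓
E=r: row 10 → G = l ✓
E=s: row 11 → G = t ✓
E=j: row 12 → G = k ✓
E=t: row 14 → G = s ✓
Two rows agree on E but differ on G, so E -> G does not hold.

No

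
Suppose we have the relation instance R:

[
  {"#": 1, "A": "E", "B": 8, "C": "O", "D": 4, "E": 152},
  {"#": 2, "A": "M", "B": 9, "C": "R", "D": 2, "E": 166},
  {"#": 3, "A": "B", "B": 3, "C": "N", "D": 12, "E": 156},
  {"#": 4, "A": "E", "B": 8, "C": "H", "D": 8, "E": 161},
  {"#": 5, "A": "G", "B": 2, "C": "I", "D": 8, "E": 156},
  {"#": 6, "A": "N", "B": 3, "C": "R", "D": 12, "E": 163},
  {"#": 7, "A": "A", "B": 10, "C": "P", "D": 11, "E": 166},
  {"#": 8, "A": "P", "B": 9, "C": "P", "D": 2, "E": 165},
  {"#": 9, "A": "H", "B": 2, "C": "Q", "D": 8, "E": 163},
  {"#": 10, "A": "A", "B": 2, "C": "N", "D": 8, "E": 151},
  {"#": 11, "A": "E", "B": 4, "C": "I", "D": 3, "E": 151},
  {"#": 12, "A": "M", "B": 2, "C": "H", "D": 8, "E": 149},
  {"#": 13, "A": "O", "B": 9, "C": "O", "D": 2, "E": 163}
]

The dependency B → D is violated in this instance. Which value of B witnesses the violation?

B=8: rows 1, 4 → D takes values {4, 8} — violation
B=9: rows 2, 8, 13 → D = 2, 2, 2 ✓
B=3: rows 3, 6 → D = 12, 12 ✓
B=2: rows 5, 9, 10, 12 → D = 8, 8, 8, 8 ✓
B=10: row 7 → D = 11 ✓
B=4: row 11 → D = 3 ✓
The only B value with inconsistent D is B=8.

8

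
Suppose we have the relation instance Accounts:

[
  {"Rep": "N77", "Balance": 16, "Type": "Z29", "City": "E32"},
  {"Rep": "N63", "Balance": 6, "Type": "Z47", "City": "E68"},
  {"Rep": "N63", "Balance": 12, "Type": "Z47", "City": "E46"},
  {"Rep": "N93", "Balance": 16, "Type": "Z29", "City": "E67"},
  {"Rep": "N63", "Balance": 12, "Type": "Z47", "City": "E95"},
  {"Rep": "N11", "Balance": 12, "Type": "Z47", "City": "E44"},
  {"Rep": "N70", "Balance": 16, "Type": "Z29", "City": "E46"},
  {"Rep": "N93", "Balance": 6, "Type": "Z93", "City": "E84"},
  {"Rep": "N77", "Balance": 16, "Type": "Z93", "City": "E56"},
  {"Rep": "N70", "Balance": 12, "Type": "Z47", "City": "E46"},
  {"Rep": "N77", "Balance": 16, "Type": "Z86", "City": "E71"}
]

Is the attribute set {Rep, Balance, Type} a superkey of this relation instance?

Two distinct rows share (Rep=N63, Balance=12, Type=Z47), so {Rep, Balance, Type} does not determine every attribute — not a superkey.

No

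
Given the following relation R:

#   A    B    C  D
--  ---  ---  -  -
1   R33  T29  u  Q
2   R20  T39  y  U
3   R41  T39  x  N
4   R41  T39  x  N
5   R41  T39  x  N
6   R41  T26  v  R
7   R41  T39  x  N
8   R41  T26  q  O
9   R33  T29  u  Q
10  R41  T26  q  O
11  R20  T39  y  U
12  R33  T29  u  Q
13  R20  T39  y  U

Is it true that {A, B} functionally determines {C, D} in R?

(A=R33, B=T29): rows 1, 9, 12 → {C,D} = (u, Q), (u, Q), (u, Q) ✓
(A=R20, B=T39): rows 2, 11, 13 → {C,D} = (y, U), (y, U), (y, U) ✓
(A=R41, B=T39): rows 3, 4, 5, 7 → {C,D} = (x, N), (x, N), (x, N), (x, N) ✓
(A=R41, B=T26): rows 6, 8, 10 → {C,D} takes values {(v, R), (q, O)} — violation
Two rows agree on {A, B} but differ on {C, D}, so {A, B} -> {C, D} does not hold.

No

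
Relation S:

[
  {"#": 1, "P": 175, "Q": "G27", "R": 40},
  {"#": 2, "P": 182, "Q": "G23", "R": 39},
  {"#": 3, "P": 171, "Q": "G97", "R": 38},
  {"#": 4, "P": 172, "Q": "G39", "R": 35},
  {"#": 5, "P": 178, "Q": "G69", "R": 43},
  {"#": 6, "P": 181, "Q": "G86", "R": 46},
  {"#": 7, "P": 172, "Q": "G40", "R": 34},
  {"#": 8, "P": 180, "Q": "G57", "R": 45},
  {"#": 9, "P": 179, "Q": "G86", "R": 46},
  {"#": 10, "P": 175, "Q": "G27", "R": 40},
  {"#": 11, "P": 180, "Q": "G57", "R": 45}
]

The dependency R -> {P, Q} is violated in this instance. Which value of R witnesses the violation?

R=40: rows 1, 10 → {P,Q} = (175, G27), (175, G27) ✓
R=39: row 2 → {P,Q} = (182, G23) ✓
R=38: row 3 → {P,Q} = (171, G97) ✓
R=35: row 4 → {P,Q} = (172, G39) ✓
R=43: row 5 → {P,Q} = (178, G69) ✓
R=46: rows 6, 9 → {P,Q} takes values {(181, G86), (179, G86)} — violation
R=34: row 7 → {P,Q} = (172, G40) ✓
R=45: rows 8, 11 → {P,Q} = (180, G57), (180, G57) ✓
The only R value with inconsistent RHS is R=46.

46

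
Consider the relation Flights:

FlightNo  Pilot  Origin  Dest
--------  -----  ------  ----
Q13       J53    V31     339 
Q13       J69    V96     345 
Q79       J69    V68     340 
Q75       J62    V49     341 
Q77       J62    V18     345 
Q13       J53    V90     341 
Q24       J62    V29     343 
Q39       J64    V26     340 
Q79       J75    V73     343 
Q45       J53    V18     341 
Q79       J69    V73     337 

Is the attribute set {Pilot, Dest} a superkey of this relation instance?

No

Two distinct rows share (Pilot=J53, Dest=341), so {Pilot, Dest} does not determine every attribute — not a superkey.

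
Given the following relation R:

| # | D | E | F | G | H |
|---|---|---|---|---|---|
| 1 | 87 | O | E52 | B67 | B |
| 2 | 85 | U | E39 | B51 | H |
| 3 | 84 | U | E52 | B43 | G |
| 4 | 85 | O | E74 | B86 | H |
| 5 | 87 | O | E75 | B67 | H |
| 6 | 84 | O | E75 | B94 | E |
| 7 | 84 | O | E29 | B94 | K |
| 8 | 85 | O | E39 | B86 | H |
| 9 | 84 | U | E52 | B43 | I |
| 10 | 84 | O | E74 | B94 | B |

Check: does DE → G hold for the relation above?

(D=87, E=O): rows 1, 5 → G = B67, B67 ✓
(D=85, E=U): row 2 → G = B51 ✓
(D=84, E=U): rows 3, 9 → G = B43, B43 ✓
(D=85, E=O): rows 4, 8 → G = B86, B86 ✓
(D=84, E=O): rows 6, 7, 10 → G = B94, B94, B94 ✓
Every DE value is associated with a single G value, so DE → G holds.

Yes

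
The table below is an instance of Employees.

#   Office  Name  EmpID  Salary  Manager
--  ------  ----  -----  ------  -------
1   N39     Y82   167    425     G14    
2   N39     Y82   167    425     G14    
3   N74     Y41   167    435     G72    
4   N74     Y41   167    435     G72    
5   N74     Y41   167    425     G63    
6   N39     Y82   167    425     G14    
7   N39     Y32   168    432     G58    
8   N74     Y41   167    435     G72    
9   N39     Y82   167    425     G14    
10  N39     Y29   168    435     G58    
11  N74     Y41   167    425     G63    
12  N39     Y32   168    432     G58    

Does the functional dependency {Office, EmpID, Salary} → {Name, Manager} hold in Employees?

Yes

(Office=N39, EmpID=167, Salary=425): rows 1, 2, 6, 9 → {Name,Manager} = (Y82, G14), (Y82, G14), (Y82, G14), (Y82, G14) ✓
(Office=N74, EmpID=167, Salary=435): rows 3, 4, 8 → {Name,Manager} = (Y41, G72), (Y41, G72), (Y41, G72) ✓
(Office=N74, EmpID=167, Salary=425): rows 5, 11 → {Name,Manager} = (Y41, G63), (Y41, G63) ✓
(Office=N39, EmpID=168, Salary=432): rows 7, 12 → {Name,Manager} = (Y32, G58), (Y32, G58) ✓
(Office=N39, EmpID=168, Salary=435): row 10 → {Name,Manager} = (Y29, G58) ✓
Every {Office, EmpID, Salary} value is associated with a single {Name, Manager} value, so {Office, EmpID, Salary} → {Name, Manager} holds.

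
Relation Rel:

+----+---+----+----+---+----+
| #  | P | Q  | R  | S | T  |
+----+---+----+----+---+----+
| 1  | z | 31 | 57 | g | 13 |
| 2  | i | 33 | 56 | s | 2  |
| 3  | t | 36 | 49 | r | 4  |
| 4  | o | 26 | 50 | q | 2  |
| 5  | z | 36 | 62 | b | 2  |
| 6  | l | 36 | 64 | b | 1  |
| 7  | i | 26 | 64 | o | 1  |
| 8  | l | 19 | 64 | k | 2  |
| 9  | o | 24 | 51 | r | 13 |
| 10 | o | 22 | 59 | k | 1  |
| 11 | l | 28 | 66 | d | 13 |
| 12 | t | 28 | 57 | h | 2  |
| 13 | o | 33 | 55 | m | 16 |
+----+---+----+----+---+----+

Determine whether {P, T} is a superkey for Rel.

Yes

All 13 rows have distinct {P, T} values, so {P, T} → (all attributes) holds and {P, T} is a superkey.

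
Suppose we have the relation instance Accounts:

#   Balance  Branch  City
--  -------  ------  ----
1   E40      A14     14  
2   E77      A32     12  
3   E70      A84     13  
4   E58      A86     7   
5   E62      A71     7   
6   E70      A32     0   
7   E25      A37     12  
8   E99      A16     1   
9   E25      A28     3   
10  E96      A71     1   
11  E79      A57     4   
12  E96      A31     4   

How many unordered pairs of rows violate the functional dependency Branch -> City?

2

Branch=A32: violating pairs (2,6) — 1 pair.
Branch=A71: violating pairs (5,10) — 1 pair.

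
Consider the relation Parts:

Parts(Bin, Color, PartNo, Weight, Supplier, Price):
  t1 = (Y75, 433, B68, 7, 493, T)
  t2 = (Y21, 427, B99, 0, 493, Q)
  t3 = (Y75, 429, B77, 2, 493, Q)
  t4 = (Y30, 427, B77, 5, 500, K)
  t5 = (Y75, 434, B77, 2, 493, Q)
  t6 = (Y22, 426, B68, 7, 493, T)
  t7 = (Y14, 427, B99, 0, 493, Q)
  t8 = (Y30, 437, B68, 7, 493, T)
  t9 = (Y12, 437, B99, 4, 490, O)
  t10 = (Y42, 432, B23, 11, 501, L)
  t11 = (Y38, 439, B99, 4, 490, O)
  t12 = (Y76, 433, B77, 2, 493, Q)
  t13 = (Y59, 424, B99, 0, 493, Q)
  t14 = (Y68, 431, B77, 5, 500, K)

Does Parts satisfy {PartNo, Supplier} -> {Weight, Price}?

Yes

(PartNo=B68, Supplier=493): rows 1, 6, 8 → {Weight,Price} = (7, T), (7, T), (7, T) ✓
(PartNo=B99, Supplier=493): rows 2, 7, 13 → {Weight,Price} = (0, Q), (0, Q), (0, Q) ✓
(PartNo=B77, Supplier=493): rows 3, 5, 12 → {Weight,Price} = (2, Q), (2, Q), (2, Q) ✓
(PartNo=B77, Supplier=500): rows 4, 14 → {Weight,Price} = (5, K), (5, K) ✓
(PartNo=B99, Supplier=490): rows 9, 11 → {Weight,Price} = (4, O), (4, O) ✓
(PartNo=B23, Supplier=501): row 10 → {Weight,Price} = (11, L) ✓
Every {PartNo, Supplier} value is associated with a single {Weight, Price} value, so {PartNo, Supplier} -> {Weight, Price} holds.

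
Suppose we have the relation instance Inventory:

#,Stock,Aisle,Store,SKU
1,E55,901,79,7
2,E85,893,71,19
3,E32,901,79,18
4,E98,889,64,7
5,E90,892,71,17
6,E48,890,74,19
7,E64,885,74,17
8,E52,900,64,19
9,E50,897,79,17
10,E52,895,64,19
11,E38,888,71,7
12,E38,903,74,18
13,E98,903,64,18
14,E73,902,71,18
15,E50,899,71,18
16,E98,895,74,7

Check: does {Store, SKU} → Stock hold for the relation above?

No

(Store=79, SKU=7): row 1 → Stock = E55 ✓
(Store=71, SKU=19): row 2 → Stock = E85 ✓
(Store=79, SKU=18): row 3 → Stock = E32 ✓
(Store=64, SKU=7): row 4 → Stock = E98 ✓
(Store=71, SKU=17): row 5 → Stock = E90 ✓
(Store=74, SKU=19): row 6 → Stock = E48 ✓
(Store=74, SKU=17): row 7 → Stock = E64 ✓
(Store=64, SKU=19): rows 8, 10 → Stock = E52, E52 ✓
(Store=79, SKU=17): row 9 → Stock = E50 ✓
(Store=71, SKU=7): row 11 → Stock = E38 ✓
(Store=74, SKU=18): row 12 → Stock = E38 ✓
(Store=64, SKU=18): row 13 → Stock = E98 ✓
(Store=71, SKU=18): rows 14, 15 → Stock takes values {E73, E50} — violation
(Store=74, SKU=7): row 16 → Stock = E98 ✓
Two rows agree on {Store, SKU} but differ on Stock, so {Store, SKU} → Stock does not hold.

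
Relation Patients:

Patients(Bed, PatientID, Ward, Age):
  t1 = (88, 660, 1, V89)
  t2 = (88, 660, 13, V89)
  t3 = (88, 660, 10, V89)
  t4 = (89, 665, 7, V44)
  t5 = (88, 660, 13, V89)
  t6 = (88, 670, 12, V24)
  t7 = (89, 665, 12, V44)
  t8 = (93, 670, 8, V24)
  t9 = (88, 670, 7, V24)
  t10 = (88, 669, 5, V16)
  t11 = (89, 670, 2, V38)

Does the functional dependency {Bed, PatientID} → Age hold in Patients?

(Bed=88, PatientID=660): rows 1, 2, 3, 5 → Age = V89, V89, V89, V89 ✓
(Bed=89, PatientID=665): rows 4, 7 → Age = V44, V44 ✓
(Bed=88, PatientID=670): rows 6, 9 → Age = V24, V24 ✓
(Bed=93, PatientID=670): row 8 → Age = V24 ✓
(Bed=88, PatientID=669): row 10 → Age = V16 ✓
(Bed=89, PatientID=670): row 11 → Age = V38 ✓
Every {Bed, PatientID} value is associated with a single Age value, so {Bed, PatientID} → Age holds.

Yes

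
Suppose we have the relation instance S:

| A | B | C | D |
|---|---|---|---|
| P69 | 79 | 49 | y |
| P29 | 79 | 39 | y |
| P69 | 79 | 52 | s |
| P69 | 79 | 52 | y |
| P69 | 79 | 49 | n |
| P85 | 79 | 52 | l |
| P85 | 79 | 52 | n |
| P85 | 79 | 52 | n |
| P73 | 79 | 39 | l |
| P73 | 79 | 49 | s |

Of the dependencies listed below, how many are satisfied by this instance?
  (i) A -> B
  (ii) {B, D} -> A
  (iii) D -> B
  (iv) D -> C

2

(i) A -> B: every LHS value maps to a single RHS value — holds.
(ii) {B, D} -> A: (B=79, D=y): 3 rows → A takes values {P69, P29} — violation; (B=79, D=s): 2 rows → A takes values {P69, P73} — violation; (B=79, D=n): 3 rows → A takes values {P69, P85} — violation; (B=79, D=l): 2 rows → A takes values {P85, P73} — violation — fails.
(iii) D -> B: every LHS value maps to a single RHS value — holds.
(iv) D -> C: D=y: 3 rows → C takes values {49, 39, 52} — violation; D=s: 2 rows → C takes values {52, 49} — violation; D=n: 3 rows → C takes values {49, 52} — violation; D=l: 2 rows → C takes values {52, 39} — violation — fails.
2 of the 4 dependencies hold.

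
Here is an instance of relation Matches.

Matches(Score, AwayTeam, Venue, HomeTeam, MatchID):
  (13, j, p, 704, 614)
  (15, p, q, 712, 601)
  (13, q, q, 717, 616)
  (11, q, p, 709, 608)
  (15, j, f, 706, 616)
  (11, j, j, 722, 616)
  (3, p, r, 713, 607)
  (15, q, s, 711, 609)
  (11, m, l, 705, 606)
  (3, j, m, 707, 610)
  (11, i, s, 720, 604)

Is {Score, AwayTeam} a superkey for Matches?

All 11 rows have distinct {Score, AwayTeam} values, so {Score, AwayTeam} → (all attributes) holds and {Score, AwayTeam} is a superkey.

Yes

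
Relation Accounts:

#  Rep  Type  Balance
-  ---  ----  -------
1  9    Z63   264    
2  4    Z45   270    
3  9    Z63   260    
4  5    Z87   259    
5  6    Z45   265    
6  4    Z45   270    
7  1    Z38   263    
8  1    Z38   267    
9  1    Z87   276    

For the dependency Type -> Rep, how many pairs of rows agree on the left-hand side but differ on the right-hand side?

Type=Z63: all 2 rows agree on Rep — 0 pairs.
Type=Z45: violating pairs (2,5), (5,6) — 2 pairs.
Type=Z87: violating pairs (4,9) — 1 pair.
Type=Z38: all 2 rows agree on Rep — 0 pairs.

3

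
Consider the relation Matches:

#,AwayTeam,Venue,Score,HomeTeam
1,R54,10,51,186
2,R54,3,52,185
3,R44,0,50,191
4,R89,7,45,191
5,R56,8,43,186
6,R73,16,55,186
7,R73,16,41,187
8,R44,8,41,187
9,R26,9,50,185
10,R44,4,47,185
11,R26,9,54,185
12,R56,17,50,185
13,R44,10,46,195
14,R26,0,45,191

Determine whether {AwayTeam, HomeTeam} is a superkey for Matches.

Rows 9 and 11 have the same {AwayTeam, HomeTeam} value (AwayTeam=R26, HomeTeam=185) but are distinct tuples, so {AwayTeam, HomeTeam} does not determine every attribute — not a superkey.

No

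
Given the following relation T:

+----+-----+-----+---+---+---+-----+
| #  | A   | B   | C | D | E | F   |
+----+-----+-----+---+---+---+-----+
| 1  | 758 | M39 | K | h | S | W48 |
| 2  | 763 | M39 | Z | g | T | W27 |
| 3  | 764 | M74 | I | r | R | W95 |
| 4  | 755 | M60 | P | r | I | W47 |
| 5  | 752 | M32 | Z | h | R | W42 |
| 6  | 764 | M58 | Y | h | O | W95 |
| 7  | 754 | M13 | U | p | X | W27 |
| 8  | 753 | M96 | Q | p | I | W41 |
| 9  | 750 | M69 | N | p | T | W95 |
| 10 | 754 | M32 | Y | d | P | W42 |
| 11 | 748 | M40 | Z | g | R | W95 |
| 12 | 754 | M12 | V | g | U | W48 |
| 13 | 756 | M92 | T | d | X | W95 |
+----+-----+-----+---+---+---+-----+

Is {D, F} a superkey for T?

All 13 rows have distinct {D, F} values, so {D, F} → (all attributes) holds and {D, F} is a superkey.

Yes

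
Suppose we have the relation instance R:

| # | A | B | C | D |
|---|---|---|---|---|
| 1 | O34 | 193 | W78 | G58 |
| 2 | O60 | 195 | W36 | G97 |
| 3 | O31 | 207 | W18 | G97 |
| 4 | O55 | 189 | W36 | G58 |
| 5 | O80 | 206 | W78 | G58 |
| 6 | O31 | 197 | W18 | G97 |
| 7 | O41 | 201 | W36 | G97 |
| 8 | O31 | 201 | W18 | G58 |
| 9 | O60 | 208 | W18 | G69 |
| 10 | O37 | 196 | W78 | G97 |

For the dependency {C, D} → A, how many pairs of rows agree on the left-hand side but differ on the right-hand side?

(C=W78, D=G58): violating pairs (1,5) — 1 pair.
(C=W36, D=G97): violating pairs (2,7) — 1 pair.
(C=W18, D=G97): all 2 rows agree on A — 0 pairs.

2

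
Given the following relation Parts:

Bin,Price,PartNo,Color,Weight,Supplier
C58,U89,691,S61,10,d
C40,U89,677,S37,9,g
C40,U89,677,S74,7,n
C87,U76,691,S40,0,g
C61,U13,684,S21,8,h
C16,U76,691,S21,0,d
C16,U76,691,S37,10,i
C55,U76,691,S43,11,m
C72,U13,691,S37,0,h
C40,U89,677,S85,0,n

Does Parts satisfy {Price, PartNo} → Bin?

No

(Price=U89, PartNo=691): 1 row → Bin = C58 ✓
(Price=U89, PartNo=677): 3 rows → Bin = C40, C40, C40 ✓
(Price=U76, PartNo=691): 4 rows → Bin takes values {C87, C16, C55} — violation
(Price=U13, PartNo=684): 1 row → Bin = C61 ✓
(Price=U13, PartNo=691): 1 row → Bin = C72 ✓
Two rows agree on {Price, PartNo} but differ on Bin, so {Price, PartNo} → Bin does not hold.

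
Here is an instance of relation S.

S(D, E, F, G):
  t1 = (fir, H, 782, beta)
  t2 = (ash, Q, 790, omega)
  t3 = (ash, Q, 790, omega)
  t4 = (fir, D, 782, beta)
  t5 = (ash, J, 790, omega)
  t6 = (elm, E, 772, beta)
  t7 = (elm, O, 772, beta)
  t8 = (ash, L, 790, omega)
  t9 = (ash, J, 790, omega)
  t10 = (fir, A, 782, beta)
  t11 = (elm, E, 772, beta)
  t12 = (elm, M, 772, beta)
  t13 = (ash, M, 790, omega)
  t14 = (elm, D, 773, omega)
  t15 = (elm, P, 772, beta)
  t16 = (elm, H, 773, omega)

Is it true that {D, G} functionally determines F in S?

Yes

(D=fir, G=beta): rows 1, 4, 10 → F = 782, 782, 782 ✓
(D=ash, G=omega): rows 2, 3, 5, 8, 9, 13 → F = 790, 790, 790, 790, 790, 790 ✓
(D=elm, G=beta): rows 6, 7, 11, 12, 15 → F = 772, 772, 772, 772, 772 ✓
(D=elm, G=omega): rows 14, 16 → F = 773, 773 ✓
Every {D, G} value is associated with a single F value, so {D, G} → F holds.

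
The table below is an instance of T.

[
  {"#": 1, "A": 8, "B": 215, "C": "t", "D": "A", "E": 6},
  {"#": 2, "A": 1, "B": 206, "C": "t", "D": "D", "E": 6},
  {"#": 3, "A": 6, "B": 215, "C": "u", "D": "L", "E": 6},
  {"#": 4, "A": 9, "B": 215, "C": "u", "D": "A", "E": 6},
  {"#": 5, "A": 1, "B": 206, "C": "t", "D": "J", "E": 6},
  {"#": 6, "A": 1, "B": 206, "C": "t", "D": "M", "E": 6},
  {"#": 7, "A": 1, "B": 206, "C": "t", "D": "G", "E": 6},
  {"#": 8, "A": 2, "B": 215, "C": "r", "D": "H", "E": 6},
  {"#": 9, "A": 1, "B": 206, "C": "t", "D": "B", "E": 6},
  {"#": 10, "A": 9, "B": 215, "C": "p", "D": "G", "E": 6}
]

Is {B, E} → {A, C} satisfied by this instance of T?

(B=215, E=6): rows 1, 3, 4, 8, 10 → {A,C} takes values {(8, t), (6, u), (9, u), (2, r), (9, p)} — violation
(B=206, E=6): rows 2, 5, 6, 7, 9 → {A,C} = (1, t), (1, t), (1, t), (1, t), (1, t) ✓
Two rows agree on {B, E} but differ on {A, C}, so {B, E} → {A, C} does not hold.

No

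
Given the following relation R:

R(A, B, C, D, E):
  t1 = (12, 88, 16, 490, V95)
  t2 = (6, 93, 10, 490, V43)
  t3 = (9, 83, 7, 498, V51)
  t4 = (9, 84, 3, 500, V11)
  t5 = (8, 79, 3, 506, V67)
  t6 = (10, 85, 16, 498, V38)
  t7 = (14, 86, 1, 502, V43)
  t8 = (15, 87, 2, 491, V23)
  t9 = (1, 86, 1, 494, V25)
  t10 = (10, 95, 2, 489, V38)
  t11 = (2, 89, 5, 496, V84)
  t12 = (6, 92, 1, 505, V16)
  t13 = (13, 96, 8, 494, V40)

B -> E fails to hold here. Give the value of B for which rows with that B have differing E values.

86

B=88: row 1 → E = V95 ✓
B=93: row 2 → E = V43 ✓
B=83: row 3 → E = V51 ✓
B=84: row 4 → E = V11 ✓
B=79: row 5 → E = V67 ✓
B=85: row 6 → E = V38 ✓
B=86: rows 7, 9 → E takes values {V43, V25} — violation
B=87: row 8 → E = V23 ✓
B=95: row 10 → E = V38 ✓
B=89: row 11 → E = V84 ✓
B=92: row 12 → E = V16 ✓
B=96: row 13 → E = V40 ✓
The only B value with inconsistent E is B=86.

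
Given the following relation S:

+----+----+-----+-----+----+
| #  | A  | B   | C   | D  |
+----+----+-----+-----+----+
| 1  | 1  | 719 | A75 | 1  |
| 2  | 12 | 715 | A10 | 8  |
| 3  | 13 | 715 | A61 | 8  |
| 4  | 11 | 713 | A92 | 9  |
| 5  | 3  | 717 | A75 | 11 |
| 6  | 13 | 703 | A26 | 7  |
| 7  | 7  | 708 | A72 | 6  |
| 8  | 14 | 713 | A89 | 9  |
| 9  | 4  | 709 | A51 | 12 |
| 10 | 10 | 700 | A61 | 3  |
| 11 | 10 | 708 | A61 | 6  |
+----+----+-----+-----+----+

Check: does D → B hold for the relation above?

Yes

D=1: row 1 → B = 719 ✓
D=8: rows 2, 3 → B = 715, 715 ✓
D=9: rows 4, 8 → B = 713, 713 ✓
D=11: row 5 → B = 717 ✓
D=7: row 6 → B = 703 ✓
D=6: rows 7, 11 → B = 708, 708 ✓
D=12: row 9 → B = 709 ✓
D=3: row 10 → B = 700 ✓
Every D value is associated with a single B value, so D → B holds.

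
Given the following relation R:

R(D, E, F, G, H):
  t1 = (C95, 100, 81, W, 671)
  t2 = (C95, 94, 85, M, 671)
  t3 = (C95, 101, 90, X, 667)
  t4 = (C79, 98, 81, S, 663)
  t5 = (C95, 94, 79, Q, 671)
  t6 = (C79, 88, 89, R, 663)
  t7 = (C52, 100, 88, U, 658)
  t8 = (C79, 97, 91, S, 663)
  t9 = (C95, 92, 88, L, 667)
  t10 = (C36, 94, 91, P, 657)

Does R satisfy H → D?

H=671: rows 1, 2, 5 → D = C95, C95, C95 ✓
H=667: rows 3, 9 → D = C95, C95 ✓
H=663: rows 4, 6, 8 → D = C79, C79, C79 ✓
H=658: row 7 → D = C52 ✓
H=657: row 10 → D = C36 ✓
Every H value is associated with a single D value, so H → D holds.

Yes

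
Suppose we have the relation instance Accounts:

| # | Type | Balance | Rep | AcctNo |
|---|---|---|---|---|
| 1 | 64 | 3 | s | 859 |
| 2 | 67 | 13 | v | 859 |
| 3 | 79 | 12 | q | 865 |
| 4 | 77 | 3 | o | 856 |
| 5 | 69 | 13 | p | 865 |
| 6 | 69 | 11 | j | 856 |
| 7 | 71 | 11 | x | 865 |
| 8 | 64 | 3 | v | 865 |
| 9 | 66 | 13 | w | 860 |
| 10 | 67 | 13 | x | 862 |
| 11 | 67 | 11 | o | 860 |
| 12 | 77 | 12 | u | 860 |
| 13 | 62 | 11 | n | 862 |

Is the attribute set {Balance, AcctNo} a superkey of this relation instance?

All 13 rows have distinct {Balance, AcctNo} values, so {Balance, AcctNo} → (all attributes) holds and {Balance, AcctNo} is a superkey.

Yes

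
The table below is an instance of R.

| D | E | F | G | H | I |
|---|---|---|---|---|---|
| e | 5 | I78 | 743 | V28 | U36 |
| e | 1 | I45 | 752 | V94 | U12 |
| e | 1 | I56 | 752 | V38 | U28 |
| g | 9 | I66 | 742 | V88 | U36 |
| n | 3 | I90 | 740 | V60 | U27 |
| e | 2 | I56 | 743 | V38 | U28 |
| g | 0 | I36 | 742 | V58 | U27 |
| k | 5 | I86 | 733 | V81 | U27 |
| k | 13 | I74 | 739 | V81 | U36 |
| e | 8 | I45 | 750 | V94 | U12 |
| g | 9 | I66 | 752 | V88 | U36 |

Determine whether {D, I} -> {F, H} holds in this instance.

(D=e, I=U36): 1 row → {F,H} = (I78, V28) ✓
(D=e, I=U12): 2 rows → {F,H} = (I45, V94), (I45, V94) ✓
(D=e, I=U28): 2 rows → {F,H} = (I56, V38), (I56, V38) ✓
(D=g, I=U36): 2 rows → {F,H} = (I66, V88), (I66, V88) ✓
(D=n, I=U27): 1 row → {F,H} = (I90, V60) ✓
(D=g, I=U27): 1 row → {F,H} = (I36, V58) ✓
(D=k, I=U27): 1 row → {F,H} = (I86, V81) ✓
(D=k, I=U36): 1 row → {F,H} = (I74, V81) ✓
Every {D, I} value is associated with a single {F, H} value, so {D, I} -> {F, H} holds.

Yes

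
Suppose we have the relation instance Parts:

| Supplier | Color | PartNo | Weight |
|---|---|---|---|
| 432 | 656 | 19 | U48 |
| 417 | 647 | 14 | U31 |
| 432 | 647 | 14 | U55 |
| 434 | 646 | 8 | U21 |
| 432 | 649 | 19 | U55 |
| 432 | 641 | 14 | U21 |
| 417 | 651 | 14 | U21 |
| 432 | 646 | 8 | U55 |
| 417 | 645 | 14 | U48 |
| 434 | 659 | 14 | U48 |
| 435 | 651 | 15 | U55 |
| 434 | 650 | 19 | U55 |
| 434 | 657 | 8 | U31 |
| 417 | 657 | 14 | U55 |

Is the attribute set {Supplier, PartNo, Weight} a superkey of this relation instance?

All 14 rows have distinct {Supplier, PartNo, Weight} values, so {Supplier, PartNo, Weight} → (all attributes) holds and {Supplier, PartNo, Weight} is a superkey.

Yes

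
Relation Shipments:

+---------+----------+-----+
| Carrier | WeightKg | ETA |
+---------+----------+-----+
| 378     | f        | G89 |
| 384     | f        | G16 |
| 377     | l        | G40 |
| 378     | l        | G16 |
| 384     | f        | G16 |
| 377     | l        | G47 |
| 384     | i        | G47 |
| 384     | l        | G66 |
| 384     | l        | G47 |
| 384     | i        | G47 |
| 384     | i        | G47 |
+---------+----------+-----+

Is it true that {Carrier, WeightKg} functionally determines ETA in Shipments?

(Carrier=378, WeightKg=f): 1 row → ETA = G89 ✓
(Carrier=384, WeightKg=f): 2 rows → ETA = G16, G16 ✓
(Carrier=377, WeightKg=l): 2 rows → ETA takes values {G40, G47} — violation
(Carrier=378, WeightKg=l): 1 row → ETA = G16 ✓
(Carrier=384, WeightKg=i): 3 rows → ETA = G47, G47, G47 ✓
(Carrier=384, WeightKg=l): 2 rows → ETA takes values {G66, G47} — violation
Two rows agree on {Carrier, WeightKg} but differ on ETA, so {Carrier, WeightKg} → ETA does not hold.

No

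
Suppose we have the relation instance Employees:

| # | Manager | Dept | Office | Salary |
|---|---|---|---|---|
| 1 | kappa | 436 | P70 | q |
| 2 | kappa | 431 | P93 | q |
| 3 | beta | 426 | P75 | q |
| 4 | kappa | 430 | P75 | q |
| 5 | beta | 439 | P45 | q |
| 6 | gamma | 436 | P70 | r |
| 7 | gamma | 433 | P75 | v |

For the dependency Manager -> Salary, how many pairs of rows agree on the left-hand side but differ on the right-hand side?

Manager=kappa: all 3 rows agree on Salary — 0 pairs.
Manager=beta: all 2 rows agree on Salary — 0 pairs.
Manager=gamma: violating pairs (6,7) — 1 pair.

1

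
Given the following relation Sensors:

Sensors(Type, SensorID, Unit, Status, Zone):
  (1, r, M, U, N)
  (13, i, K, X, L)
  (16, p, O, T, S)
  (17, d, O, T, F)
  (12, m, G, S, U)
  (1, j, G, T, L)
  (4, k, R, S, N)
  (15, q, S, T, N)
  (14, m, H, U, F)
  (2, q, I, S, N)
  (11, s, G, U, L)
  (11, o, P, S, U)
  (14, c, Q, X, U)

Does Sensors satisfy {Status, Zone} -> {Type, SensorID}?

No

(Status=U, Zone=N): 1 row → {Type,SensorID} = (1, r) ✓
(Status=X, Zone=L): 1 row → {Type,SensorID} = (13, i) ✓
(Status=T, Zone=S): 1 row → {Type,SensorID} = (16, p) ✓
(Status=T, Zone=F): 1 row → {Type,SensorID} = (17, d) ✓
(Status=S, Zone=U): 2 rows → {Type,SensorID} takes values {(12, m), (11, o)} — violation
(Status=T, Zone=L): 1 row → {Type,SensorID} = (1, j) ✓
(Status=S, Zone=N): 2 rows → {Type,SensorID} takes values {(4, k), (2, q)} — violation
(Status=T, Zone=N): 1 row → {Type,SensorID} = (15, q) ✓
(Status=U, Zone=F): 1 row → {Type,SensorID} = (14, m) ✓
(Status=U, Zone=L): 1 row → {Type,SensorID} = (11, s) ✓
(Status=X, Zone=U): 1 row → {Type,SensorID} = (14, c) ✓
Two rows agree on {Status, Zone} but differ on {Type, SensorID}, so {Status, Zone} -> {Type, SensorID} does not hold.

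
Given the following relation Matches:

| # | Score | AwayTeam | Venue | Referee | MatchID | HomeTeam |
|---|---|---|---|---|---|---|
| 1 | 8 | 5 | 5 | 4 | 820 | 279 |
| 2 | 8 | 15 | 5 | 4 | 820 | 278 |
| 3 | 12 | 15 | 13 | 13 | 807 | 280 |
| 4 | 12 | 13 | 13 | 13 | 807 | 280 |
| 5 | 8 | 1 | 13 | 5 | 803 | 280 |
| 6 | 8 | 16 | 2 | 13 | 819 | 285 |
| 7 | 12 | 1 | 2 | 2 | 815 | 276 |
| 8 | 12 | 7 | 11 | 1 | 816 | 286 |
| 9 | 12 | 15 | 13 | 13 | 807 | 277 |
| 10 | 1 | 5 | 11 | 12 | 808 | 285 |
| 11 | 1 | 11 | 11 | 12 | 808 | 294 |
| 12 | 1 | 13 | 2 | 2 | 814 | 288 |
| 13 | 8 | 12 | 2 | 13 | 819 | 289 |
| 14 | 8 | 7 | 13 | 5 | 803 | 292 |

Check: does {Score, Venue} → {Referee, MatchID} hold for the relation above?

(Score=8, Venue=5): rows 1, 2 → {Referee,MatchID} = (4, 820), (4, 820) ✓
(Score=12, Venue=13): rows 3, 4, 9 → {Referee,MatchID} = (13, 807), (13, 807), (13, 807) ✓
(Score=8, Venue=13): rows 5, 14 → {Referee,MatchID} = (5, 803), (5, 803) ✓
(Score=8, Venue=2): rows 6, 13 → {Referee,MatchID} = (13, 819), (13, 819) ✓
(Score=12, Venue=2): row 7 → {Referee,MatchID} = (2, 815) ✓
(Score=12, Venue=11): row 8 → {Referee,MatchID} = (1, 816) ✓
(Score=1, Venue=11): rows 10, 11 → {Referee,MatchID} = (12, 808), (12, 808) ✓
(Score=1, Venue=2): row 12 → {Referee,MatchID} = (2, 814) ✓
Every {Score, Venue} value is associated with a single {Referee, MatchID} value, so {Score, Venue} → {Referee, MatchID} holds.

Yes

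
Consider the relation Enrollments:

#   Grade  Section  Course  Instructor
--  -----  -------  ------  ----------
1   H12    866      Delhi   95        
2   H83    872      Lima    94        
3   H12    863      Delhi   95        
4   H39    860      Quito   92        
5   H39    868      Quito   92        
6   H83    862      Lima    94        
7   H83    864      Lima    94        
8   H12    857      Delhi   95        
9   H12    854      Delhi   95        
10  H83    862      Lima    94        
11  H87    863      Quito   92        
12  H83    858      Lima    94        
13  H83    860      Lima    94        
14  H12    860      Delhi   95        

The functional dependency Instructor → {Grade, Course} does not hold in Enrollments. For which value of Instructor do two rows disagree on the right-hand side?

92

Instructor=95: rows 1, 3, 8, 9, 14 → {Grade,Course} = (H12, Delhi), (H12, Delhi), (H12, Delhi), (H12, Delhi), (H12, Delhi) ✓
Instructor=94: rows 2, 6, 7, 10, 12, 13 → {Grade,Course} = (H83, Lima), (H83, Lima), (H83, Lima), (H83, Lima), (H83, Lima), (H83, Lima) ✓
Instructor=92: rows 4, 5, 11 → {Grade,Course} takes values {(H39, Quito), (H87, Quito)} — violation
The only Instructor value with inconsistent RHS is Instructor=92.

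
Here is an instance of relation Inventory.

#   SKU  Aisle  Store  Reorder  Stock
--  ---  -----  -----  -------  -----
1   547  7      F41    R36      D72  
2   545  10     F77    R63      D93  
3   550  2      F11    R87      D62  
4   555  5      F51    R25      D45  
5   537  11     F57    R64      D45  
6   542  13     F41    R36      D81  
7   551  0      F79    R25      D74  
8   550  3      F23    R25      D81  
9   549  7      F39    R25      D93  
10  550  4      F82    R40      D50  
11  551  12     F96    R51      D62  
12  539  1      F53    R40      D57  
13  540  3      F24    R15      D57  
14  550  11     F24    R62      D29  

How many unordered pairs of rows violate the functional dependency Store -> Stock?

Store=F41: violating pairs (1,6) — 1 pair.
Store=F24: violating pairs (13,14) — 1 pair.

2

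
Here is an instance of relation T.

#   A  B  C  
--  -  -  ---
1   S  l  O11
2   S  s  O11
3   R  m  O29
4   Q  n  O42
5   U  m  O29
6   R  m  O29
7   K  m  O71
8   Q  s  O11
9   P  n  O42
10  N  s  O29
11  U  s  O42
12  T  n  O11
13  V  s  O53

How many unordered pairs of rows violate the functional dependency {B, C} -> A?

4

(B=s, C=O11): violating pairs (2,8) — 1 pair.
(B=m, C=O29): violating pairs (3,5), (5,6) — 2 pairs.
(B=n, C=O42): violating pairs (4,9) — 1 pair.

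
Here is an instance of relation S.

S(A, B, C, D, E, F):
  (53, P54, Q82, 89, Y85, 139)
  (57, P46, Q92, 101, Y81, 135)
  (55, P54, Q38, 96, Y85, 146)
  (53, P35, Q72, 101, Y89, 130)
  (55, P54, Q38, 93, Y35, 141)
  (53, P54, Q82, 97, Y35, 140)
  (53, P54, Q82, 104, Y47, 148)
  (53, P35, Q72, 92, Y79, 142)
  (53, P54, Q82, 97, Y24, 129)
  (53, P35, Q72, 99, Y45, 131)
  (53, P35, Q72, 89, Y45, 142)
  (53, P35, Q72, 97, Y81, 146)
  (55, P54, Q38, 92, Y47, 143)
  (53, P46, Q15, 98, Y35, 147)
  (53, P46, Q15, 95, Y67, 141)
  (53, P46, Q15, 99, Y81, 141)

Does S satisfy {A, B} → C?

Yes

(A=53, B=P54): 4 rows → C = Q82, Q82, Q82, Q82 ✓
(A=57, B=P46): 1 row → C = Q92 ✓
(A=55, B=P54): 3 rows → C = Q38, Q38, Q38 ✓
(A=53, B=P35): 5 rows → C = Q72, Q72, Q72, Q72, Q72 ✓
(A=53, B=P46): 3 rows → C = Q15, Q15, Q15 ✓
Every {A, B} value is associated with a single C value, so {A, B} → C holds.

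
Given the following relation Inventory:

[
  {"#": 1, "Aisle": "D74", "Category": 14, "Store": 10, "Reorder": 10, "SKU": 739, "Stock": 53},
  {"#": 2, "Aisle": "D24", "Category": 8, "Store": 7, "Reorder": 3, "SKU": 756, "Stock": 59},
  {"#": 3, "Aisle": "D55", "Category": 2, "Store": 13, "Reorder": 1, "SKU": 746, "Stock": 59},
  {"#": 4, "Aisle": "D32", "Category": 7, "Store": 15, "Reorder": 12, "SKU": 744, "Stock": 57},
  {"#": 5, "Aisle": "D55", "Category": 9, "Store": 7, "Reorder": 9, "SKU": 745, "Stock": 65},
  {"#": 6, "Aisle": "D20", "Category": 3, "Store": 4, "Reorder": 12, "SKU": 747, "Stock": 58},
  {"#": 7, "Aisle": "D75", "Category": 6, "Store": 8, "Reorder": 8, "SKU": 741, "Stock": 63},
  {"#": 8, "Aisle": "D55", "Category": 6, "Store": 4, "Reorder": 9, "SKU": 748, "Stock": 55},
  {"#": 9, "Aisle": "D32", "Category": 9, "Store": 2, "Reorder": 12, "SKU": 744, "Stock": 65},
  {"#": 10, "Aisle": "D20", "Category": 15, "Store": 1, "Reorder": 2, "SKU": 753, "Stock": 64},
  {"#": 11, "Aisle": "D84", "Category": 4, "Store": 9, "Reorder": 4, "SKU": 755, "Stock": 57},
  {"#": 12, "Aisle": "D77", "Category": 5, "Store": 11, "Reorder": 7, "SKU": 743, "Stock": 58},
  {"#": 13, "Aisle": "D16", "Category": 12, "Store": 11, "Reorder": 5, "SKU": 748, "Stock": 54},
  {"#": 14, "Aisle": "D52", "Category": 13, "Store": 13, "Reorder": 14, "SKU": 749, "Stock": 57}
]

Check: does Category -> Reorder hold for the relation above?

No

Category=14: row 1 → Reorder = 10 ✓
Category=8: row 2 → Reorder = 3 ✓
Category=2: row 3 → Reorder = 1 ✓
Category=7: row 4 → Reorder = 12 ✓
Category=9: rows 5, 9 → Reorder takes values {9, 12} — violation
Category=3: row 6 → Reorder = 12 ✓
Category=6: rows 7, 8 → Reorder takes values {8, 9} — violation
Category=15: row 10 → Reorder = 2 ✓
Category=4: row 11 → Reorder = 4 ✓
Category=5: row 12 → Reorder = 7 ✓
Category=12: row 13 → Reorder = 5 ✓
Category=13: row 14 → Reorder = 14 ✓
Two rows agree on Category but differ on Reorder, so Category -> Reorder does not hold.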